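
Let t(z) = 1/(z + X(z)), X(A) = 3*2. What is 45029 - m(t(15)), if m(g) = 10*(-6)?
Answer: 45089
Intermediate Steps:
X(A) = 6
t(z) = 1/(6 + z) (t(z) = 1/(z + 6) = 1/(6 + z))
m(g) = -60
45029 - m(t(15)) = 45029 - 1*(-60) = 45029 + 60 = 45089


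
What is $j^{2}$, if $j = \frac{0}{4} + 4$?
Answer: $16$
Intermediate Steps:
$j = 4$ ($j = 0 \cdot \frac{1}{4} + 4 = 0 + 4 = 4$)
$j^{2} = 4^{2} = 16$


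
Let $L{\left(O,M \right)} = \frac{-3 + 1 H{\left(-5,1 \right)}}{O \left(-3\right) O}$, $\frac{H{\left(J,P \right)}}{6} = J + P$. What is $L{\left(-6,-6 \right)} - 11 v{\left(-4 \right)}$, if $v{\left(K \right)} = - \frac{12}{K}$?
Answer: $- \frac{131}{4} \approx -32.75$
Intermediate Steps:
$H{\left(J,P \right)} = 6 J + 6 P$ ($H{\left(J,P \right)} = 6 \left(J + P\right) = 6 J + 6 P$)
$L{\left(O,M \right)} = \frac{9}{O^{2}}$ ($L{\left(O,M \right)} = \frac{-3 + 1 \left(6 \left(-5\right) + 6 \cdot 1\right)}{O \left(-3\right) O} = \frac{-3 + 1 \left(-30 + 6\right)}{- 3 O O} = \frac{-3 + 1 \left(-24\right)}{\left(-3\right) O^{2}} = \left(-3 - 24\right) \left(- \frac{1}{3 O^{2}}\right) = - 27 \left(- \frac{1}{3 O^{2}}\right) = \frac{9}{O^{2}}$)
$L{\left(-6,-6 \right)} - 11 v{\left(-4 \right)} = \frac{9}{36} - 11 \left(- \frac{12}{-4}\right) = 9 \cdot \frac{1}{36} - 11 \left(\left(-12\right) \left(- \frac{1}{4}\right)\right) = \frac{1}{4} - 33 = - \frac{131}{4}$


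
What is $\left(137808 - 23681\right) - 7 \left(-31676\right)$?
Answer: $335859$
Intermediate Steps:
$\left(137808 - 23681\right) - 7 \left(-31676\right) = \left(137808 - 23681\right) - -221732 = 114127 + 221732 = 335859$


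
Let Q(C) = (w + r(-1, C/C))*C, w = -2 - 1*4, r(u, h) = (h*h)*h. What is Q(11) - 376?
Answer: -431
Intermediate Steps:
r(u, h) = h³ (r(u, h) = h²*h = h³)
w = -6 (w = -2 - 4 = -6)
Q(C) = -5*C (Q(C) = (-6 + (C/C)³)*C = (-6 + 1³)*C = (-6 + 1)*C = -5*C)
Q(11) - 376 = -5*11 - 376 = -55 - 376 = -431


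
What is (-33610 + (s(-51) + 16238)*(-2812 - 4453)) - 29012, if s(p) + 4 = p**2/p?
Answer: -117632117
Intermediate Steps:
s(p) = -4 + p (s(p) = -4 + p**2/p = -4 + p)
(-33610 + (s(-51) + 16238)*(-2812 - 4453)) - 29012 = (-33610 + ((-4 - 51) + 16238)*(-2812 - 4453)) - 29012 = (-33610 + (-55 + 16238)*(-7265)) - 29012 = (-33610 + 16183*(-7265)) - 29012 = (-33610 - 117569495) - 29012 = -117603105 - 29012 = -117632117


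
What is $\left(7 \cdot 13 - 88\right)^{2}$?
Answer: $9$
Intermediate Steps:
$\left(7 \cdot 13 - 88\right)^{2} = \left(91 - 88\right)^{2} = 3^{2} = 9$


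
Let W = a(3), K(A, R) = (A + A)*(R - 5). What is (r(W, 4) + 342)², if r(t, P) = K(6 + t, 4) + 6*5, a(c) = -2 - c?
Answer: 136900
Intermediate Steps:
K(A, R) = 2*A*(-5 + R) (K(A, R) = (2*A)*(-5 + R) = 2*A*(-5 + R))
W = -5 (W = -2 - 1*3 = -2 - 3 = -5)
r(t, P) = 18 - 2*t (r(t, P) = 2*(6 + t)*(-5 + 4) + 6*5 = 2*(6 + t)*(-1) + 30 = (-12 - 2*t) + 30 = 18 - 2*t)
(r(W, 4) + 342)² = ((18 - 2*(-5)) + 342)² = ((18 + 10) + 342)² = (28 + 342)² = 370² = 136900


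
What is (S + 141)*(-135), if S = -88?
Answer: -7155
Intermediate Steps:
(S + 141)*(-135) = (-88 + 141)*(-135) = 53*(-135) = -7155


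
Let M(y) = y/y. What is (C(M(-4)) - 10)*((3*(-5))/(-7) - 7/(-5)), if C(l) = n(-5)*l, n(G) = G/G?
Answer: -1116/35 ≈ -31.886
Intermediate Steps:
n(G) = 1
M(y) = 1
C(l) = l (C(l) = 1*l = l)
(C(M(-4)) - 10)*((3*(-5))/(-7) - 7/(-5)) = (1 - 10)*((3*(-5))/(-7) - 7/(-5)) = -9*(-15*(-⅐) - 7*(-⅕)) = -9*(15/7 + 7/5) = -9*124/35 = -1116/35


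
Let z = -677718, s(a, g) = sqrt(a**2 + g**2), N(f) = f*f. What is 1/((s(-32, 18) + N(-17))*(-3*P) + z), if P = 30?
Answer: -543/382115879 + 5*sqrt(337)/13756171644 ≈ -1.4144e-6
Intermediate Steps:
N(f) = f**2
1/((s(-32, 18) + N(-17))*(-3*P) + z) = 1/((sqrt((-32)**2 + 18**2) + (-17)**2)*(-3*30) - 677718) = 1/((sqrt(1024 + 324) + 289)*(-90) - 677718) = 1/((sqrt(1348) + 289)*(-90) - 677718) = 1/((2*sqrt(337) + 289)*(-90) - 677718) = 1/((289 + 2*sqrt(337))*(-90) - 677718) = 1/((-26010 - 180*sqrt(337)) - 677718) = 1/(-703728 - 180*sqrt(337))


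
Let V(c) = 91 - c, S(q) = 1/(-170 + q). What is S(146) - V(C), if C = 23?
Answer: -1633/24 ≈ -68.042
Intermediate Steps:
S(146) - V(C) = 1/(-170 + 146) - (91 - 1*23) = 1/(-24) - (91 - 23) = -1/24 - 1*68 = -1/24 - 68 = -1633/24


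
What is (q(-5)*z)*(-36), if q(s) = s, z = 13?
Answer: 2340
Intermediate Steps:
(q(-5)*z)*(-36) = -5*13*(-36) = -65*(-36) = 2340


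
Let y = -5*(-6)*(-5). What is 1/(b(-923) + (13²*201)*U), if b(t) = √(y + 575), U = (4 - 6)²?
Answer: 135876/18462286951 - 5*√17/18462286951 ≈ 7.3585e-6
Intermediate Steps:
U = 4 (U = (-2)² = 4)
y = -150 (y = 30*(-5) = -150)
b(t) = 5*√17 (b(t) = √(-150 + 575) = √425 = 5*√17)
1/(b(-923) + (13²*201)*U) = 1/(5*√17 + (13²*201)*4) = 1/(5*√17 + (169*201)*4) = 1/(5*√17 + 33969*4) = 1/(5*√17 + 135876) = 1/(135876 + 5*√17)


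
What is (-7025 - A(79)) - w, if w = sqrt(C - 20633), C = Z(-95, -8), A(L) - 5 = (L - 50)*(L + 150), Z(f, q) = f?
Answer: -13671 - 2*I*sqrt(5182) ≈ -13671.0 - 143.97*I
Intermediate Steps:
A(L) = 5 + (-50 + L)*(150 + L) (A(L) = 5 + (L - 50)*(L + 150) = 5 + (-50 + L)*(150 + L))
C = -95
w = 2*I*sqrt(5182) (w = sqrt(-95 - 20633) = sqrt(-20728) = 2*I*sqrt(5182) ≈ 143.97*I)
(-7025 - A(79)) - w = (-7025 - (-7495 + 79**2 + 100*79)) - 2*I*sqrt(5182) = (-7025 - (-7495 + 6241 + 7900)) - 2*I*sqrt(5182) = (-7025 - 1*6646) - 2*I*sqrt(5182) = (-7025 - 6646) - 2*I*sqrt(5182) = -13671 - 2*I*sqrt(5182)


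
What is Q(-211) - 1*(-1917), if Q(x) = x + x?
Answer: 1495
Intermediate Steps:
Q(x) = 2*x
Q(-211) - 1*(-1917) = 2*(-211) - 1*(-1917) = -422 + 1917 = 1495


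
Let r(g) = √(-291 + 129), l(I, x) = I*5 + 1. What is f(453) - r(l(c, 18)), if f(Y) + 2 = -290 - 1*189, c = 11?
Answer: -481 - 9*I*√2 ≈ -481.0 - 12.728*I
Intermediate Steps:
f(Y) = -481 (f(Y) = -2 + (-290 - 1*189) = -2 + (-290 - 189) = -2 - 479 = -481)
l(I, x) = 1 + 5*I (l(I, x) = 5*I + 1 = 1 + 5*I)
r(g) = 9*I*√2 (r(g) = √(-162) = 9*I*√2)
f(453) - r(l(c, 18)) = -481 - 9*I*√2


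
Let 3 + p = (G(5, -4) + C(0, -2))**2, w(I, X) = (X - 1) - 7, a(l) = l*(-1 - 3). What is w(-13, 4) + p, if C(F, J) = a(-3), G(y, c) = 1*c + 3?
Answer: 114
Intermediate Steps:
G(y, c) = 3 + c (G(y, c) = c + 3 = 3 + c)
a(l) = -4*l (a(l) = l*(-4) = -4*l)
C(F, J) = 12 (C(F, J) = -4*(-3) = 12)
w(I, X) = -8 + X (w(I, X) = (-1 + X) - 7 = -8 + X)
p = 118 (p = -3 + ((3 - 4) + 12)**2 = -3 + (-1 + 12)**2 = -3 + 11**2 = -3 + 121 = 118)
w(-13, 4) + p = (-8 + 4) + 118 = -4 + 118 = 114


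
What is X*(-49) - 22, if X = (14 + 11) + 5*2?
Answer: -1737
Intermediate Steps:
X = 35 (X = 25 + 10 = 35)
X*(-49) - 22 = 35*(-49) - 22 = -1715 - 22 = -1737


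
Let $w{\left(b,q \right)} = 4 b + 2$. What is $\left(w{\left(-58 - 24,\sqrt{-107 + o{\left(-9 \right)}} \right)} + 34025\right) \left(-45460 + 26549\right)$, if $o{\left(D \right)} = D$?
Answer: $-637281789$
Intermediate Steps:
$w{\left(b,q \right)} = 2 + 4 b$
$\left(w{\left(-58 - 24,\sqrt{-107 + o{\left(-9 \right)}} \right)} + 34025\right) \left(-45460 + 26549\right) = \left(\left(2 + 4 \left(-58 - 24\right)\right) + 34025\right) \left(-45460 + 26549\right) = \left(\left(2 + 4 \left(-58 - 24\right)\right) + 34025\right) \left(-18911\right) = \left(\left(2 + 4 \left(-82\right)\right) + 34025\right) \left(-18911\right) = \left(\left(2 - 328\right) + 34025\right) \left(-18911\right) = \left(-326 + 34025\right) \left(-18911\right) = 33699 \left(-18911\right) = -637281789$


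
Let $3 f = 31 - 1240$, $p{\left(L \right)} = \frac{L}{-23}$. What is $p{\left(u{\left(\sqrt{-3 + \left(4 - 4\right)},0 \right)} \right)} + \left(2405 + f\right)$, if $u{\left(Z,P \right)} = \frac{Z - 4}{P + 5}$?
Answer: $\frac{230234}{115} - \frac{i \sqrt{3}}{115} \approx 2002.0 - 0.015061 i$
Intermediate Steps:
$u{\left(Z,P \right)} = \frac{-4 + Z}{5 + P}$
$p{\left(L \right)} = - \frac{L}{23}$ ($p{\left(L \right)} = L \left(- \frac{1}{23}\right) = - \frac{L}{23}$)
$f = -403$ ($f = \frac{31 - 1240}{3} = \frac{1}{3} \left(-1209\right) = -403$)
$p{\left(u{\left(\sqrt{-3 + \left(4 - 4\right)},0 \right)} \right)} + \left(2405 + f\right) = - \frac{\frac{1}{5 + 0} \left(-4 + \sqrt{-3 + \left(4 - 4\right)}\right)}{23} + \left(2405 - 403\right) = - \frac{\frac{1}{5} \left(-4 + \sqrt{-3 + \left(4 - 4\right)}\right)}{23} + 2002 = - \frac{\frac{1}{5} \left(-4 + \sqrt{-3 + 0}\right)}{23} + 2002 = - \frac{\frac{1}{5} \left(-4 + \sqrt{-3}\right)}{23} + 2002 = - \frac{\frac{1}{5} \left(-4 + i \sqrt{3}\right)}{23} + 2002 = - \frac{- \frac{4}{5} + \frac{i \sqrt{3}}{5}}{23} + 2002 = \left(\frac{4}{115} - \frac{i \sqrt{3}}{115}\right) + 2002 = \frac{230234}{115} - \frac{i \sqrt{3}}{115}$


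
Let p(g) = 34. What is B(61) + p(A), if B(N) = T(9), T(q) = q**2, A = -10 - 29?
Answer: 115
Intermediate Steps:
A = -39
B(N) = 81 (B(N) = 9**2 = 81)
B(61) + p(A) = 81 + 34 = 115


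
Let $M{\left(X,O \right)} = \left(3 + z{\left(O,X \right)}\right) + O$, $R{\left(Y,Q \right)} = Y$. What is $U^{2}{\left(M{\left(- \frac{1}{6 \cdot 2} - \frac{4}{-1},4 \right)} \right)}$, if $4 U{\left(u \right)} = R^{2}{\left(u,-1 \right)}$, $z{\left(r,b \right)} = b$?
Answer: $\frac{294499921}{331776} \approx 887.65$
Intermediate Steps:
$M{\left(X,O \right)} = 3 + O + X$ ($M{\left(X,O \right)} = \left(3 + X\right) + O = 3 + O + X$)
$U{\left(u \right)} = \frac{u^{2}}{4}$
$U^{2}{\left(M{\left(- \frac{1}{6 \cdot 2} - \frac{4}{-1},4 \right)} \right)} = \left(\frac{\left(3 + 4 - \left(-4 + \frac{1}{6 \cdot 2}\right)\right)^{2}}{4}\right)^{2} = \left(\frac{\left(3 + 4 - - \frac{47}{12}\right)^{2}}{4}\right)^{2} = \left(\frac{\left(3 + 4 + \left(\left(-1\right) \frac{1}{12} + 4\right)\right)^{2}}{4}\right)^{2} = \left(\frac{\left(3 + 4 + \left(- \frac{1}{12} + 4\right)\right)^{2}}{4}\right)^{2} = \left(\frac{\left(3 + 4 + \frac{47}{12}\right)^{2}}{4}\right)^{2} = \left(\frac{\left(\frac{131}{12}\right)^{2}}{4}\right)^{2} = \left(\frac{1}{4} \cdot \frac{17161}{144}\right)^{2} = \left(\frac{17161}{576}\right)^{2} = \frac{294499921}{331776}$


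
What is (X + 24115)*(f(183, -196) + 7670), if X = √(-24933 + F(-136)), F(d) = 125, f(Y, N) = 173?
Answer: 189133945 + 15686*I*√6202 ≈ 1.8913e+8 + 1.2353e+6*I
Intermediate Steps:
X = 2*I*√6202 (X = √(-24933 + 125) = √(-24808) = 2*I*√6202 ≈ 157.51*I)
(X + 24115)*(f(183, -196) + 7670) = (2*I*√6202 + 24115)*(173 + 7670) = (24115 + 2*I*√6202)*7843 = 189133945 + 15686*I*√6202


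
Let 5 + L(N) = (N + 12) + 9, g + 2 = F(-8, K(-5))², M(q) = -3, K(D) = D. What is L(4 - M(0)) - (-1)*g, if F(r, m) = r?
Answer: 85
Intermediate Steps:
g = 62 (g = -2 + (-8)² = -2 + 64 = 62)
L(N) = 16 + N (L(N) = -5 + ((N + 12) + 9) = -5 + ((12 + N) + 9) = -5 + (21 + N) = 16 + N)
L(4 - M(0)) - (-1)*g = (16 + (4 - 1*(-3))) - (-1)*62 = (16 + (4 + 3)) - 1*(-62) = (16 + 7) + 62 = 23 + 62 = 85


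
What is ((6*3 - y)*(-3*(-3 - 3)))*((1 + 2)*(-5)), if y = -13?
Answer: -8370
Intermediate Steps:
((6*3 - y)*(-3*(-3 - 3)))*((1 + 2)*(-5)) = ((6*3 - 1*(-13))*(-3*(-3 - 3)))*((1 + 2)*(-5)) = ((18 + 13)*(-3*(-6)))*(3*(-5)) = (31*18)*(-15) = 558*(-15) = -8370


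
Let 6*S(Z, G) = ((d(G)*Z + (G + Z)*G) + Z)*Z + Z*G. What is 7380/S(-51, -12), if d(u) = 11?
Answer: -1230/187 ≈ -6.5775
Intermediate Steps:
S(Z, G) = G*Z/6 + Z*(12*Z + G*(G + Z))/6 (S(Z, G) = (((11*Z + (G + Z)*G) + Z)*Z + Z*G)/6 = (((11*Z + G*(G + Z)) + Z)*Z + G*Z)/6 = ((12*Z + G*(G + Z))*Z + G*Z)/6 = (Z*(12*Z + G*(G + Z)) + G*Z)/6 = (G*Z + Z*(12*Z + G*(G + Z)))/6 = G*Z/6 + Z*(12*Z + G*(G + Z))/6)
7380/S(-51, -12) = 7380/(((1/6)*(-51)*(-12 + (-12)**2 + 12*(-51) - 12*(-51)))) = 7380/(((1/6)*(-51)*(-12 + 144 - 612 + 612))) = 7380/(((1/6)*(-51)*132)) = 7380/(-1122) = 7380*(-1/1122) = -1230/187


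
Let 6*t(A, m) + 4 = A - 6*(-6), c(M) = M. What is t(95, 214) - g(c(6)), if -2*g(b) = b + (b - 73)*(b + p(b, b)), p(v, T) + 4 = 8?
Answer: -1865/6 ≈ -310.83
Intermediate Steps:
t(A, m) = 16/3 + A/6 (t(A, m) = -⅔ + (A - 6*(-6))/6 = -⅔ + (A + 36)/6 = -⅔ + (36 + A)/6 = -⅔ + (6 + A/6) = 16/3 + A/6)
p(v, T) = 4 (p(v, T) = -4 + 8 = 4)
g(b) = -b/2 - (-73 + b)*(4 + b)/2 (g(b) = -(b + (b - 73)*(b + 4))/2 = -(b + (-73 + b)*(4 + b))/2 = -b/2 - (-73 + b)*(4 + b)/2)
t(95, 214) - g(c(6)) = (16/3 + (⅙)*95) - (146 + 34*6 - ½*6²) = (16/3 + 95/6) - (146 + 204 - ½*36) = 127/6 - (146 + 204 - 18) = 127/6 - 1*332 = 127/6 - 332 = -1865/6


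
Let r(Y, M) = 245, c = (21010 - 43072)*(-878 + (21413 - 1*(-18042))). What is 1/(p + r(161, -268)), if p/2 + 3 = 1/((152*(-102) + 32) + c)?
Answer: 425550623/101706598896 ≈ 0.0041841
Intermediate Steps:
c = -851085774 (c = -22062*(-878 + (21413 + 18042)) = -22062*(-878 + 39455) = -22062*38577 = -851085774)
p = -2553303739/425550623 (p = -6 + 2/((152*(-102) + 32) - 851085774) = -6 + 2/((-15504 + 32) - 851085774) = -6 + 2/(-15472 - 851085774) = -6 + 2/(-851101246) = -6 + 2*(-1/851101246) = -6 - 1/425550623 = -2553303739/425550623 ≈ -6.0000)
1/(p + r(161, -268)) = 1/(-2553303739/425550623 + 245) = 1/(101706598896/425550623) = 425550623/101706598896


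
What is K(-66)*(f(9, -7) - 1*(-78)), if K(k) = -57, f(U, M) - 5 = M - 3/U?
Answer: -4313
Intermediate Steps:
f(U, M) = 5 + M - 3/U (f(U, M) = 5 + (M - 3/U) = 5 + M - 3/U)
K(-66)*(f(9, -7) - 1*(-78)) = -57*((5 - 7 - 3/9) - 1*(-78)) = -57*((5 - 7 - 3*⅑) + 78) = -57*((5 - 7 - ⅓) + 78) = -57*(-7/3 + 78) = -57*227/3 = -4313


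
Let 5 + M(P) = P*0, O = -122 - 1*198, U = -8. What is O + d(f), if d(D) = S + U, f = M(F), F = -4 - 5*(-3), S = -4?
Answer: -332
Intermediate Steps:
O = -320 (O = -122 - 198 = -320)
F = 11 (F = -4 + 15 = 11)
M(P) = -5 (M(P) = -5 + P*0 = -5 + 0 = -5)
f = -5
d(D) = -12 (d(D) = -4 - 8 = -12)
O + d(f) = -320 - 12 = -332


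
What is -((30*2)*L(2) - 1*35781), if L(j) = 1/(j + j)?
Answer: 35766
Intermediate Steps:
L(j) = 1/(2*j)
-((30*2)*L(2) - 1*35781) = -((30*2)*((1/2)/2) - 1*35781) = -(60*((1/2)*(1/2)) - 35781) = -(60*(1/4) - 35781) = -(15 - 35781) = -1*(-35766) = 35766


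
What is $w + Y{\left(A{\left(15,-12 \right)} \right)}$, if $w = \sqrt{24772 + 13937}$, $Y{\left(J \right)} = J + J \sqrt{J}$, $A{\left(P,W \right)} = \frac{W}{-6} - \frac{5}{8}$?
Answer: $\frac{11}{8} + 3 \sqrt{4301} + \frac{11 \sqrt{22}}{32} \approx 199.73$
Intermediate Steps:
$A{\left(P,W \right)} = - \frac{5}{8} - \frac{W}{6}$ ($A{\left(P,W \right)} = W \left(- \frac{1}{6}\right) - \frac{5}{8} = - \frac{W}{6} - \frac{5}{8} = - \frac{5}{8} - \frac{W}{6}$)
$Y{\left(J \right)} = J + J^{\frac{3}{2}}$
$w = 3 \sqrt{4301}$ ($w = \sqrt{38709} = 3 \sqrt{4301} \approx 196.75$)
$w + Y{\left(A{\left(15,-12 \right)} \right)} = 3 \sqrt{4301} - \left(- \frac{11}{8} - \left(- \frac{5}{8} - -2\right)^{\frac{3}{2}}\right) = 3 \sqrt{4301} + \left(\left(- \frac{5}{8} + 2\right) + \left(- \frac{5}{8} + 2\right)^{\frac{3}{2}}\right) = 3 \sqrt{4301} + \left(\frac{11}{8} + \left(\frac{11}{8}\right)^{\frac{3}{2}}\right) = 3 \sqrt{4301} + \left(\frac{11}{8} + \frac{11 \sqrt{22}}{32}\right) = \frac{11}{8} + 3 \sqrt{4301} + \frac{11 \sqrt{22}}{32}$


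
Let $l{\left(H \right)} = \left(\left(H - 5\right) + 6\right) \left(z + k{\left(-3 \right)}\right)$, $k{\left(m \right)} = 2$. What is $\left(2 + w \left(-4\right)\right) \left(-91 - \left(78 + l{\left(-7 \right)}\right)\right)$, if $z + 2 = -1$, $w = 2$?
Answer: $1050$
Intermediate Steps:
$z = -3$ ($z = -2 - 1 = -3$)
$l{\left(H \right)} = -1 - H$ ($l{\left(H \right)} = \left(\left(H - 5\right) + 6\right) \left(-3 + 2\right) = \left(\left(-5 + H\right) + 6\right) \left(-1\right) = \left(1 + H\right) \left(-1\right) = -1 - H$)
$\left(2 + w \left(-4\right)\right) \left(-91 - \left(78 + l{\left(-7 \right)}\right)\right) = \left(2 + 2 \left(-4\right)\right) \left(-91 - \left(77 + 7\right)\right) = \left(2 - 8\right) \left(-91 - 84\right) = - 6 \left(-91 - 84\right) = \left(-6\right) \left(-175\right) = 1050$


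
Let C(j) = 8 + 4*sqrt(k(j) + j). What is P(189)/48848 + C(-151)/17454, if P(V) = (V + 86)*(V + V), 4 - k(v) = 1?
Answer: 453683521/213148248 + 4*I*sqrt(37)/8727 ≈ 2.1285 + 0.002788*I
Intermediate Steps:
k(v) = 3 (k(v) = 4 - 1*1 = 4 - 1 = 3)
P(V) = 2*V*(86 + V) (P(V) = (86 + V)*(2*V) = 2*V*(86 + V))
C(j) = 8 + 4*sqrt(3 + j)
P(189)/48848 + C(-151)/17454 = (2*189*(86 + 189))/48848 + (8 + 4*sqrt(3 - 151))/17454 = (2*189*275)*(1/48848) + (8 + 4*sqrt(-148))*(1/17454) = 103950*(1/48848) + (8 + 4*(2*I*sqrt(37)))*(1/17454) = 51975/24424 + (8 + 8*I*sqrt(37))*(1/17454) = 51975/24424 + (4/8727 + 4*I*sqrt(37)/8727) = 453683521/213148248 + 4*I*sqrt(37)/8727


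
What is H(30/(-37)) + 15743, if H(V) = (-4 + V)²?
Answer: 21583851/1369 ≈ 15766.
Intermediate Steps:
H(30/(-37)) + 15743 = (-4 + 30/(-37))² + 15743 = (-4 + 30*(-1/37))² + 15743 = (-4 - 30/37)² + 15743 = (-178/37)² + 15743 = 31684/1369 + 15743 = 21583851/1369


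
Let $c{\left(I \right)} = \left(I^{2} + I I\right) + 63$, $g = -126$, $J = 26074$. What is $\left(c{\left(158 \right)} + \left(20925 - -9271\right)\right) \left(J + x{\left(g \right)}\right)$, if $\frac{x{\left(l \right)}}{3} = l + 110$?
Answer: $2086946862$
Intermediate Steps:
$c{\left(I \right)} = 63 + 2 I^{2}$ ($c{\left(I \right)} = \left(I^{2} + I^{2}\right) + 63 = 2 I^{2} + 63 = 63 + 2 I^{2}$)
$x{\left(l \right)} = 330 + 3 l$ ($x{\left(l \right)} = 3 \left(l + 110\right) = 3 \left(110 + l\right) = 330 + 3 l$)
$\left(c{\left(158 \right)} + \left(20925 - -9271\right)\right) \left(J + x{\left(g \right)}\right) = \left(\left(63 + 2 \cdot 158^{2}\right) + \left(20925 - -9271\right)\right) \left(26074 + \left(330 + 3 \left(-126\right)\right)\right) = \left(\left(63 + 2 \cdot 24964\right) + \left(20925 + 9271\right)\right) \left(26074 + \left(330 - 378\right)\right) = \left(\left(63 + 49928\right) + 30196\right) \left(26074 - 48\right) = \left(49991 + 30196\right) 26026 = 80187 \cdot 26026 = 2086946862$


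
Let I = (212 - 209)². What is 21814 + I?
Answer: 21823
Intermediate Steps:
I = 9 (I = 3² = 9)
21814 + I = 21814 + 9 = 21823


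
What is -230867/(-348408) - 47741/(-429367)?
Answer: 115760017517/149594897736 ≈ 0.77382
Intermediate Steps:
-230867/(-348408) - 47741/(-429367) = -230867*(-1/348408) - 47741*(-1/429367) = 230867/348408 + 47741/429367 = 115760017517/149594897736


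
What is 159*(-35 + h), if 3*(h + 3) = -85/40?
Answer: -49237/8 ≈ -6154.6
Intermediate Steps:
h = -89/24 (h = -3 + (-85/40)/3 = -3 + (-85*1/40)/3 = -3 + (⅓)*(-17/8) = -3 - 17/24 = -89/24 ≈ -3.7083)
159*(-35 + h) = 159*(-35 - 89/24) = 159*(-929/24) = -49237/8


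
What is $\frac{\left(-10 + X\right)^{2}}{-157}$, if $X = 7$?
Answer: $- \frac{9}{157} \approx -0.057325$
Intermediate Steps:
$\frac{\left(-10 + X\right)^{2}}{-157} = \frac{\left(-10 + 7\right)^{2}}{-157} = \left(-3\right)^{2} \left(- \frac{1}{157}\right) = 9 \left(- \frac{1}{157}\right) = - \frac{9}{157}$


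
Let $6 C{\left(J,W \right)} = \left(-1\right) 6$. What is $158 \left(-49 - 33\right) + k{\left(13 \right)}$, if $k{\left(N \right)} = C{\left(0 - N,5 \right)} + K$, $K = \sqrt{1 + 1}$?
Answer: $-12957 + \sqrt{2} \approx -12956.0$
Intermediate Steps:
$K = \sqrt{2} \approx 1.4142$
$C{\left(J,W \right)} = -1$ ($C{\left(J,W \right)} = \frac{\left(-1\right) 6}{6} = \frac{1}{6} \left(-6\right) = -1$)
$k{\left(N \right)} = -1 + \sqrt{2}$
$158 \left(-49 - 33\right) + k{\left(13 \right)} = 158 \left(-49 - 33\right) - \left(1 - \sqrt{2}\right) = 158 \left(-82\right) - \left(1 - \sqrt{2}\right) = -12956 - \left(1 - \sqrt{2}\right) = -12957 + \sqrt{2}$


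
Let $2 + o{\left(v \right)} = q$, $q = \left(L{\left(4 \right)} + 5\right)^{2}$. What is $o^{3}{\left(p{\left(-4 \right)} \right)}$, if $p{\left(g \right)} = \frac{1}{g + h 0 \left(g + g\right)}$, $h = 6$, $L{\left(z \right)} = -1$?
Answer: $2744$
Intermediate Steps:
$q = 16$ ($q = \left(-1 + 5\right)^{2} = 4^{2} = 16$)
$p{\left(g \right)} = \frac{1}{g}$ ($p{\left(g \right)} = \frac{1}{g + 6 \cdot 0 \left(g + g\right)} = \frac{1}{g + 0 \cdot 2 g} = \frac{1}{g + 0} = \frac{1}{g}$)
$o{\left(v \right)} = 14$ ($o{\left(v \right)} = -2 + 16 = 14$)
$o^{3}{\left(p{\left(-4 \right)} \right)} = 14^{3} = 2744$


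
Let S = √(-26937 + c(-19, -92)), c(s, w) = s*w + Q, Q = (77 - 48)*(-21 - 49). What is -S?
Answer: -I*√27219 ≈ -164.98*I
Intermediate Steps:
Q = -2030 (Q = 29*(-70) = -2030)
c(s, w) = -2030 + s*w (c(s, w) = s*w - 2030 = -2030 + s*w)
S = I*√27219 (S = √(-26937 + (-2030 - 19*(-92))) = √(-26937 + (-2030 + 1748)) = √(-26937 - 282) = √(-27219) = I*√27219 ≈ 164.98*I)
-S = -I*√27219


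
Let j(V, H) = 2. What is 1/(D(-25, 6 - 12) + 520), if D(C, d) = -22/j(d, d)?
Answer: 1/509 ≈ 0.0019646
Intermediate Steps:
D(C, d) = -11 (D(C, d) = -22/2 = -22*½ = -11)
1/(D(-25, 6 - 12) + 520) = 1/(-11 + 520) = 1/509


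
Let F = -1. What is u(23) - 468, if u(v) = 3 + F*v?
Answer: -488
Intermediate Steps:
u(v) = 3 - v
u(23) - 468 = (3 - 1*23) - 468 = (3 - 23) - 468 = -20 - 468 = -488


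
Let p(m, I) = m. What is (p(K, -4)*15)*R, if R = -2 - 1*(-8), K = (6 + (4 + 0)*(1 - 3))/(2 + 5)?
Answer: -180/7 ≈ -25.714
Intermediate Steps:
K = -2/7 (K = (6 + 4*(-2))/7 = (6 - 8)*(⅐) = -2*⅐ = -2/7 ≈ -0.28571)
R = 6 (R = -2 + 8 = 6)
(p(K, -4)*15)*R = -2/7*15*6 = -30/7*6 = -180/7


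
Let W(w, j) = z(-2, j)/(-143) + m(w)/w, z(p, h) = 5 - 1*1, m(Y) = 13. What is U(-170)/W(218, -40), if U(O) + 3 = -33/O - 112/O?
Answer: -1137851/16779 ≈ -67.814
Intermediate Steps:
z(p, h) = 4 (z(p, h) = 5 - 1 = 4)
W(w, j) = -4/143 + 13/w (W(w, j) = 4/(-143) + 13/w = 4*(-1/143) + 13/w = -4/143 + 13/w)
U(O) = -3 - 145/O (U(O) = -3 + (-33/O - 112/O) = -3 - 145/O)
U(-170)/W(218, -40) = (-3 - 145/(-170))/(-4/143 + 13/218) = (-3 - 145*(-1/170))/(-4/143 + 13*(1/218)) = (-3 + 29/34)/(-4/143 + 13/218) = -73/(34*987/31174) = -73/34*31174/987 = -1137851/16779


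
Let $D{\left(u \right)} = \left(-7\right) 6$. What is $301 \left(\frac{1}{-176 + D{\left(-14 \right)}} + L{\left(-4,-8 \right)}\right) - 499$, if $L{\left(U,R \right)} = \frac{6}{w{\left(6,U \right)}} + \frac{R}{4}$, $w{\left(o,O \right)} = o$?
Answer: $- \frac{174701}{218} \approx -801.38$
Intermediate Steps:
$D{\left(u \right)} = -42$
$L{\left(U,R \right)} = 1 + \frac{R}{4}$ ($L{\left(U,R \right)} = \frac{6}{6} + \frac{R}{4} = 6 \cdot \frac{1}{6} + R \frac{1}{4} = 1 + \frac{R}{4}$)
$301 \left(\frac{1}{-176 + D{\left(-14 \right)}} + L{\left(-4,-8 \right)}\right) - 499 = 301 \left(\frac{1}{-176 - 42} + \left(1 + \frac{1}{4} \left(-8\right)\right)\right) - 499 = 301 \left(\frac{1}{-218} + \left(1 - 2\right)\right) - 499 = 301 \left(- \frac{1}{218} - 1\right) - 499 = 301 \left(- \frac{219}{218}\right) - 499 = - \frac{65919}{218} - 499 = - \frac{174701}{218}$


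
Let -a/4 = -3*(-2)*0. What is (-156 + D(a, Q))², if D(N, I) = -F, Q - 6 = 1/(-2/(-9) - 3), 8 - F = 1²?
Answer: 26569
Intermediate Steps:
F = 7 (F = 8 - 1*1² = 8 - 1*1 = 8 - 1 = 7)
a = 0 (a = -4*(-3*(-2))*0 = -24*0 = -4*0 = 0)
Q = 141/25 (Q = 6 + 1/(-2/(-9) - 3) = 6 + 1/(-2*(-⅑) - 3) = 6 + 1/(2/9 - 3) = 6 + 1/(-25/9) = 6 - 9/25 = 141/25 ≈ 5.6400)
D(N, I) = -7 (D(N, I) = -1*7 = -7)
(-156 + D(a, Q))² = (-156 - 7)² = (-163)² = 26569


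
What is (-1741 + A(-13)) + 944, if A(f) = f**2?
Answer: -628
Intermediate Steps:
(-1741 + A(-13)) + 944 = (-1741 + (-13)**2) + 944 = (-1741 + 169) + 944 = -1572 + 944 = -628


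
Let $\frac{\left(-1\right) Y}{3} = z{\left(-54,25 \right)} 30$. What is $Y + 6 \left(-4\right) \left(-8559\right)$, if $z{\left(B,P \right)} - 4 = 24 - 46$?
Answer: $207036$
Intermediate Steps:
$z{\left(B,P \right)} = -18$ ($z{\left(B,P \right)} = 4 + \left(24 - 46\right) = 4 - 22 = -18$)
$Y = 1620$ ($Y = - 3 \left(\left(-18\right) 30\right) = \left(-3\right) \left(-540\right) = 1620$)
$Y + 6 \left(-4\right) \left(-8559\right) = 1620 + 6 \left(-4\right) \left(-8559\right) = 1620 - -205416 = 1620 + 205416 = 207036$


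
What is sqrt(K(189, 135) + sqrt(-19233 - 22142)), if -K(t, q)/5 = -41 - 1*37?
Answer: sqrt(390 + 5*I*sqrt(1655)) ≈ 20.37 + 4.9929*I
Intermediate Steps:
K(t, q) = 390 (K(t, q) = -5*(-41 - 1*37) = -5*(-41 - 37) = -5*(-78) = 390)
sqrt(K(189, 135) + sqrt(-19233 - 22142)) = sqrt(390 + sqrt(-19233 - 22142)) = sqrt(390 + sqrt(-41375)) = sqrt(390 + 5*I*sqrt(1655))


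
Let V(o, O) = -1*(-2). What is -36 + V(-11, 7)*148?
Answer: 260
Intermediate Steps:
V(o, O) = 2
-36 + V(-11, 7)*148 = -36 + 2*148 = -36 + 296 = 260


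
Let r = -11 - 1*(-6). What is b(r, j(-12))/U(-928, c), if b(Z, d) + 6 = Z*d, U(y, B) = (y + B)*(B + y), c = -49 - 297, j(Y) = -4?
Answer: 1/115934 ≈ 8.6256e-6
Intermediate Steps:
c = -346
r = -5 (r = -11 + 6 = -5)
U(y, B) = (B + y)**2 (U(y, B) = (B + y)*(B + y) = (B + y)**2)
b(Z, d) = -6 + Z*d
b(r, j(-12))/U(-928, c) = (-6 - 5*(-4))/((-346 - 928)**2) = (-6 + 20)/((-1274)**2) = 14/1623076 = 14*(1/1623076) = 1/115934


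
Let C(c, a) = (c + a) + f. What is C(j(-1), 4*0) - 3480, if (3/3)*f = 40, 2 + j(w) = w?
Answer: -3443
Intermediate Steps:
j(w) = -2 + w
f = 40
C(c, a) = 40 + a + c (C(c, a) = (c + a) + 40 = (a + c) + 40 = 40 + a + c)
C(j(-1), 4*0) - 3480 = (40 + 4*0 + (-2 - 1)) - 3480 = (40 + 0 - 3) - 3480 = 37 - 3480 = -3443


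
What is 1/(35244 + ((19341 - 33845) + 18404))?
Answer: 1/39144 ≈ 2.5547e-5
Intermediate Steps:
1/(35244 + ((19341 - 33845) + 18404)) = 1/(35244 + (-14504 + 18404)) = 1/(35244 + 3900) = 1/39144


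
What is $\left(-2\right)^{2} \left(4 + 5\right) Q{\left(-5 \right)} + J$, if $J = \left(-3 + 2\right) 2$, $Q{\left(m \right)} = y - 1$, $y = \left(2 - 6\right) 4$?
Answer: $-614$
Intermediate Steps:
$y = -16$ ($y = \left(2 - 6\right) 4 = \left(-4\right) 4 = -16$)
$Q{\left(m \right)} = -17$ ($Q{\left(m \right)} = -16 - 1 = -17$)
$J = -2$ ($J = \left(-1\right) 2 = -2$)
$\left(-2\right)^{2} \left(4 + 5\right) Q{\left(-5 \right)} + J = \left(-2\right)^{2} \left(4 + 5\right) \left(-17\right) - 2 = 4 \cdot 9 \left(-17\right) - 2 = 36 \left(-17\right) - 2 = -612 - 2 = -614$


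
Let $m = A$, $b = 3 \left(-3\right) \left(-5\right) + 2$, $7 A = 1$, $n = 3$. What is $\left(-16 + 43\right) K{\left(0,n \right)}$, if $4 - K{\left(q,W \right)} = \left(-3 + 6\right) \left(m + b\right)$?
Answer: $- \frac{25974}{7} \approx -3710.6$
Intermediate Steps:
$A = \frac{1}{7}$ ($A = \frac{1}{7} \cdot 1 = \frac{1}{7} \approx 0.14286$)
$b = 47$ ($b = \left(-9\right) \left(-5\right) + 2 = 45 + 2 = 47$)
$m = \frac{1}{7} \approx 0.14286$
$K{\left(q,W \right)} = - \frac{962}{7}$ ($K{\left(q,W \right)} = 4 - \left(-3 + 6\right) \left(\frac{1}{7} + 47\right) = 4 - 3 \cdot \frac{330}{7} = 4 - \frac{990}{7} = - \frac{962}{7}$)
$\left(-16 + 43\right) K{\left(0,n \right)} = \left(-16 + 43\right) \left(- \frac{962}{7}\right) = 27 \left(- \frac{962}{7}\right) = - \frac{25974}{7}$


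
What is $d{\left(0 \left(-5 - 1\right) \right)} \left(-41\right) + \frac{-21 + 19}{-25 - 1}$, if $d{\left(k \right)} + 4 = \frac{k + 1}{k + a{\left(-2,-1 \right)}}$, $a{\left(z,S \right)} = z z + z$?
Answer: $\frac{3733}{26} \approx 143.58$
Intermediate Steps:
$a{\left(z,S \right)} = z + z^{2}$ ($a{\left(z,S \right)} = z^{2} + z = z + z^{2}$)
$d{\left(k \right)} = -4 + \frac{1 + k}{2 + k}$ ($d{\left(k \right)} = -4 + \frac{k + 1}{k - 2 \left(1 - 2\right)} = -4 + \frac{1 + k}{k - -2} = -4 + \frac{1 + k}{k + 2} = -4 + \frac{1 + k}{2 + k}$)
$d{\left(0 \left(-5 - 1\right) \right)} \left(-41\right) + \frac{-21 + 19}{-25 - 1} = \frac{-7 - 3 \cdot 0 \left(-5 - 1\right)}{2 + 0 \left(-5 - 1\right)} \left(-41\right) + \frac{-21 + 19}{-25 - 1} = \frac{-7 - 3 \cdot 0 \left(-6\right)}{2 + 0 \left(-6\right)} \left(-41\right) - \frac{2}{-26} = \frac{-7 - 0}{2 + 0} \left(-41\right) - - \frac{1}{13} = \frac{-7 + 0}{2} \left(-41\right) + \frac{1}{13} = \frac{1}{2} \left(-7\right) \left(-41\right) + \frac{1}{13} = \left(- \frac{7}{2}\right) \left(-41\right) + \frac{1}{13} = \frac{287}{2} + \frac{1}{13} = \frac{3733}{26}$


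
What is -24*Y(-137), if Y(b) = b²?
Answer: -450456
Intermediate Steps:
-24*Y(-137) = -24*(-137)² = -24*18769 = -450456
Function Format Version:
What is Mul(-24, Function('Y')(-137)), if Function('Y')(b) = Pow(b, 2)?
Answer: -450456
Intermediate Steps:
Mul(-24, Function('Y')(-137)) = Mul(-24, Pow(-137, 2)) = Mul(-24, 18769) = -450456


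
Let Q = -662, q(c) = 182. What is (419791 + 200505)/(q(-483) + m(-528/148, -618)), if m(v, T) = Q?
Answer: -77537/60 ≈ -1292.3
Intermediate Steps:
m(v, T) = -662
(419791 + 200505)/(q(-483) + m(-528/148, -618)) = (419791 + 200505)/(182 - 662) = 620296/(-480) = 620296*(-1/480) = -77537/60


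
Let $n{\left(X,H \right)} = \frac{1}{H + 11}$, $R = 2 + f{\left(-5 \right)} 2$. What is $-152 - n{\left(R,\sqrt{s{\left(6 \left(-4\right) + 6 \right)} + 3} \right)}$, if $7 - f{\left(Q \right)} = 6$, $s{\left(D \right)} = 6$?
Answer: $- \frac{2129}{14} \approx -152.07$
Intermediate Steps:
$f{\left(Q \right)} = 1$ ($f{\left(Q \right)} = 7 - 6 = 1$)
$R = 4$ ($R = 2 + 1 \cdot 2 = 2 + 2 = 4$)
$n{\left(X,H \right)} = \frac{1}{11 + H}$
$-152 - n{\left(R,\sqrt{s{\left(6 \left(-4\right) + 6 \right)} + 3} \right)} = -152 - \frac{1}{11 + \sqrt{6 + 3}} = -152 - \frac{1}{11 + \sqrt{9}} = -152 - \frac{1}{11 + 3} = -152 - \frac{1}{14} = - \frac{2129}{14}$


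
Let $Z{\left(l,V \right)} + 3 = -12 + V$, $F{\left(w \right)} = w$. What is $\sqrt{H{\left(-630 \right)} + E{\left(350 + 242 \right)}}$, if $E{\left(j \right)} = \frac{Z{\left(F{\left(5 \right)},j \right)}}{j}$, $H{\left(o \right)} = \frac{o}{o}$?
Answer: $\frac{\sqrt{43253}}{148} \approx 1.4052$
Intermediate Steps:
$Z{\left(l,V \right)} = -15 + V$ ($Z{\left(l,V \right)} = -3 + \left(-12 + V\right) = -15 + V$)
$H{\left(o \right)} = 1$
$E{\left(j \right)} = \frac{-15 + j}{j}$
$\sqrt{H{\left(-630 \right)} + E{\left(350 + 242 \right)}} = \sqrt{1 + \frac{-15 + \left(350 + 242\right)}{350 + 242}} = \sqrt{1 + \frac{-15 + 592}{592}} = \sqrt{1 + \frac{1}{592} \cdot 577} = \sqrt{1 + \frac{577}{592}} = \sqrt{\frac{1169}{592}} = \frac{\sqrt{43253}}{148}$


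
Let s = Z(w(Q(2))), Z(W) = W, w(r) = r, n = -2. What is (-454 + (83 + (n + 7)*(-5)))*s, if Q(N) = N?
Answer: -792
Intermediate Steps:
s = 2
(-454 + (83 + (n + 7)*(-5)))*s = (-454 + (83 + (-2 + 7)*(-5)))*2 = (-454 + (83 + 5*(-5)))*2 = (-454 + (83 - 25))*2 = (-454 + 58)*2 = -396*2 = -792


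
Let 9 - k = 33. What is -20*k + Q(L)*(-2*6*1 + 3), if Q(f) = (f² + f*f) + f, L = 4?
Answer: 156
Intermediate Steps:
Q(f) = f + 2*f² (Q(f) = (f² + f²) + f = 2*f² + f = f + 2*f²)
k = -24 (k = 9 - 1*33 = 9 - 33 = -24)
-20*k + Q(L)*(-2*6*1 + 3) = -20*(-24) + (4*(1 + 2*4))*(-2*6*1 + 3) = 480 + (4*(1 + 8))*(-12*1 + 3) = 480 + (4*9)*(-12 + 3) = 480 + 36*(-9) = 480 - 324 = 156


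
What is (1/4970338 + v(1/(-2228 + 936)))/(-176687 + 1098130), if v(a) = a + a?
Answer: -1242423/739651129974041 ≈ -1.6797e-9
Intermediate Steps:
v(a) = 2*a
(1/4970338 + v(1/(-2228 + 936)))/(-176687 + 1098130) = (1/4970338 + 2/(-2228 + 936))/(-176687 + 1098130) = (1/4970338 + 2/(-1292))/921443 = (1/4970338 + 2*(-1/1292))*(1/921443) = (1/4970338 - 1/646)*(1/921443) = -1242423/802709587*1/921443 = -1242423/739651129974041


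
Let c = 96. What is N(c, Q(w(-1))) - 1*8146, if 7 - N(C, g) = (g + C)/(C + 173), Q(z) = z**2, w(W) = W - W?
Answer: -2189487/269 ≈ -8139.4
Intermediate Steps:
w(W) = 0
N(C, g) = 7 - (C + g)/(173 + C) (N(C, g) = 7 - (g + C)/(C + 173) = 7 - (C + g)/(173 + C))
N(c, Q(w(-1))) - 1*8146 = (1211 - 1*0**2 + 6*96)/(173 + 96) - 1*8146 = (1211 - 1*0 + 576)/269 - 8146 = (1211 + 0 + 576)/269 - 8146 = (1/269)*1787 - 8146 = 1787/269 - 8146 = -2189487/269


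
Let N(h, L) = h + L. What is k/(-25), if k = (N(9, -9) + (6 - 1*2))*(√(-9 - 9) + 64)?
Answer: -256/25 - 12*I*√2/25 ≈ -10.24 - 0.67882*I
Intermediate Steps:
N(h, L) = L + h
k = 256 + 12*I*√2 (k = ((-9 + 9) + (6 - 1*2))*(√(-9 - 9) + 64) = (0 + (6 - 2))*(√(-18) + 64) = (0 + 4)*(3*I*√2 + 64) = 4*(64 + 3*I*√2) = 256 + 12*I*√2 ≈ 256.0 + 16.971*I)
k/(-25) = (256 + 12*I*√2)/(-25) = (256 + 12*I*√2)*(-1/25) = -256/25 - 12*I*√2/25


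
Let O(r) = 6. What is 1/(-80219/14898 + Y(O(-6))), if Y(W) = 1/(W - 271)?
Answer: -3947970/21272933 ≈ -0.18559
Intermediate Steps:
Y(W) = 1/(-271 + W)
1/(-80219/14898 + Y(O(-6))) = 1/(-80219/14898 + 1/(-271 + 6)) = 1/(-80219*1/14898 + 1/(-265)) = 1/(-80219/14898 - 1/265) = 1/(-21272933/3947970) = -3947970/21272933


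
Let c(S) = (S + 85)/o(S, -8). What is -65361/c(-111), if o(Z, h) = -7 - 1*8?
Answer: -980415/26 ≈ -37708.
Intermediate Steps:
o(Z, h) = -15 (o(Z, h) = -7 - 8 = -15)
c(S) = -17/3 - S/15 (c(S) = (S + 85)/(-15) = (85 + S)*(-1/15) = -17/3 - S/15)
-65361/c(-111) = -65361/(-17/3 - 1/15*(-111)) = -65361/(-17/3 + 37/5) = -65361/26/15 = -65361*15/26 = -980415/26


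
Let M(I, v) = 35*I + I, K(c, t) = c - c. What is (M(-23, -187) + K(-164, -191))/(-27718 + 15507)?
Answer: 828/12211 ≈ 0.067808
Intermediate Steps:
K(c, t) = 0
M(I, v) = 36*I
(M(-23, -187) + K(-164, -191))/(-27718 + 15507) = (36*(-23) + 0)/(-27718 + 15507) = (-828 + 0)/(-12211) = -828*(-1/12211) = 828/12211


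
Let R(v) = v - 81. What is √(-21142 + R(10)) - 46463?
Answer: -46463 + 3*I*√2357 ≈ -46463.0 + 145.65*I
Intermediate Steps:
R(v) = -81 + v
√(-21142 + R(10)) - 46463 = √(-21142 + (-81 + 10)) - 46463 = √(-21142 - 71) - 46463 = √(-21213) - 46463 = 3*I*√2357 - 46463 = -46463 + 3*I*√2357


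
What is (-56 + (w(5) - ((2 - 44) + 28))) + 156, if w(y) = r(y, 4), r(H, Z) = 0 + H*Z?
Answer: 134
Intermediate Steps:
r(H, Z) = H*Z
w(y) = 4*y (w(y) = y*4 = 4*y)
(-56 + (w(5) - ((2 - 44) + 28))) + 156 = (-56 + (4*5 - ((2 - 44) + 28))) + 156 = (-56 + (20 - (-42 + 28))) + 156 = (-56 + (20 - 1*(-14))) + 156 = (-56 + (20 + 14)) + 156 = (-56 + 34) + 156 = -22 + 156 = 134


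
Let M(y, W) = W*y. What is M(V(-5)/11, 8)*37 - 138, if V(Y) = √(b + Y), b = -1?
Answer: -138 + 296*I*√6/11 ≈ -138.0 + 65.914*I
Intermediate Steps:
V(Y) = √(-1 + Y)
M(V(-5)/11, 8)*37 - 138 = (8*(√(-1 - 5)/11))*37 - 138 = (8*(√(-6)*(1/11)))*37 - 138 = (8*((I*√6)*(1/11)))*37 - 138 = (8*(I*√6/11))*37 - 138 = (8*I*√6/11)*37 - 138 = 296*I*√6/11 - 138 = -138 + 296*I*√6/11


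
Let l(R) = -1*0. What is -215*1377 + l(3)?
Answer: -296055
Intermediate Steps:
l(R) = 0
-215*1377 + l(3) = -215*1377 + 0 = -296055 + 0 = -296055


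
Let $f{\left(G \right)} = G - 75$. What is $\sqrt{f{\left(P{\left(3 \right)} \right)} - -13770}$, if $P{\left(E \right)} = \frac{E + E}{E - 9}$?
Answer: $\sqrt{13694} \approx 117.02$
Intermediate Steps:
$P{\left(E \right)} = \frac{2 E}{-9 + E}$ ($P{\left(E \right)} = \frac{2 E}{E - 9} = \frac{2 E}{-9 + E}$)
$f{\left(G \right)} = -75 + G$
$\sqrt{f{\left(P{\left(3 \right)} \right)} - -13770} = \sqrt{\left(-75 + 2 \cdot 3 \frac{1}{-9 + 3}\right) - -13770} = \sqrt{\left(-75 + 2 \cdot 3 \frac{1}{-6}\right) + \left(-3105 + 16875\right)} = \sqrt{\left(-75 + 2 \cdot 3 \left(- \frac{1}{6}\right)\right) + 13770} = \sqrt{\left(-75 - 1\right) + 13770} = \sqrt{-76 + 13770} = \sqrt{13694}$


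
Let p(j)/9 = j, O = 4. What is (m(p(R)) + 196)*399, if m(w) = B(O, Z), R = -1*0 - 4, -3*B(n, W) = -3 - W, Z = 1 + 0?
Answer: 78736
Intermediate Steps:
Z = 1
B(n, W) = 1 + W/3 (B(n, W) = -(-3 - W)/3 = 1 + W/3)
R = -4 (R = 0 - 4 = -4)
p(j) = 9*j
m(w) = 4/3 (m(w) = 1 + (⅓)*1 = 1 + ⅓ = 4/3)
(m(p(R)) + 196)*399 = (4/3 + 196)*399 = (592/3)*399 = 78736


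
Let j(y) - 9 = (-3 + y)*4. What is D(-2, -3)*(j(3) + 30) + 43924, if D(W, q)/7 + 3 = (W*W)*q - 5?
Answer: 38464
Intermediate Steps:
j(y) = -3 + 4*y (j(y) = 9 + (-3 + y)*4 = 9 + (-12 + 4*y) = -3 + 4*y)
D(W, q) = -56 + 7*q*W**2 (D(W, q) = -21 + 7*((W*W)*q - 5) = -21 + 7*(W**2*q - 5) = -21 + 7*(q*W**2 - 5) = -21 + 7*(-5 + q*W**2) = -21 + (-35 + 7*q*W**2) = -56 + 7*q*W**2)
D(-2, -3)*(j(3) + 30) + 43924 = (-56 + 7*(-3)*(-2)**2)*((-3 + 4*3) + 30) + 43924 = (-56 + 7*(-3)*4)*((-3 + 12) + 30) + 43924 = (-56 - 84)*(9 + 30) + 43924 = -140*39 + 43924 = -5460 + 43924 = 38464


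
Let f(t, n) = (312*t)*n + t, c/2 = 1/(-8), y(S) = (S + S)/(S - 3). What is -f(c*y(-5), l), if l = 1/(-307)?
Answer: -25/4912 ≈ -0.0050896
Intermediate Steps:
y(S) = 2*S/(-3 + S) (y(S) = (2*S)/(-3 + S) = 2*S/(-3 + S))
c = -1/4 (c = 2/(-8) = 2*(-1/8) = -1/4 ≈ -0.25000)
l = -1/307 ≈ -0.0032573
f(t, n) = t + 312*n*t (f(t, n) = 312*n*t + t = t + 312*n*t)
-f(c*y(-5), l) = -(-(-5)/(2*(-3 - 5)))*(1 + 312*(-1/307)) = -(-(-5)/(2*(-8)))*(1 - 312/307) = -(-(-5)*(-1)/(2*8))*(-5)/307 = -(-1/4*5/4)*(-5)/307 = -(-5)*(-5)/(16*307) = -1*25/4912 = -25/4912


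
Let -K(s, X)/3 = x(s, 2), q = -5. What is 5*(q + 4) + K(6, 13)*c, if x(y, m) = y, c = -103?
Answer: 1849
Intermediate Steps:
K(s, X) = -3*s
5*(q + 4) + K(6, 13)*c = 5*(-5 + 4) - 3*6*(-103) = 5*(-1) - 18*(-103) = -5 + 1854 = 1849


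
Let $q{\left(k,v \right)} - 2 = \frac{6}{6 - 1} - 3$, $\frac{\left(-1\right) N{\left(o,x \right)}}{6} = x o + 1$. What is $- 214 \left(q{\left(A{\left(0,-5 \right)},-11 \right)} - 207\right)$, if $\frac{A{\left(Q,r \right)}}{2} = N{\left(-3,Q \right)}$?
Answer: $\frac{221276}{5} \approx 44255.0$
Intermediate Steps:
$N{\left(o,x \right)} = -6 - 6 o x$ ($N{\left(o,x \right)} = - 6 \left(x o + 1\right) = - 6 \left(o x + 1\right) = - 6 \left(1 + o x\right) = -6 - 6 o x$)
$A{\left(Q,r \right)} = -12 + 36 Q$ ($A{\left(Q,r \right)} = 2 \left(-6 - - 18 Q\right) = 2 \left(-6 + 18 Q\right) = -12 + 36 Q$)
$q{\left(k,v \right)} = \frac{1}{5}$ ($q{\left(k,v \right)} = 2 - \left(3 - \frac{6}{6 - 1}\right) = 2 - \left(3 - \frac{6}{5}\right) = 2 + \left(6 \cdot \frac{1}{5} - 3\right) = 2 + \left(\frac{6}{5} - 3\right) = 2 - \frac{9}{5} = \frac{1}{5}$)
$- 214 \left(q{\left(A{\left(0,-5 \right)},-11 \right)} - 207\right) = - 214 \left(\frac{1}{5} - 207\right) = \left(-214\right) \left(- \frac{1034}{5}\right) = \frac{221276}{5}$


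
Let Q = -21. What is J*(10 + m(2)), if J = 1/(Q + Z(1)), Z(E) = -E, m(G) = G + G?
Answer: -7/11 ≈ -0.63636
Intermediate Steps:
m(G) = 2*G
J = -1/22 (J = 1/(-21 - 1*1) = 1/(-21 - 1) = 1/(-22) = -1/22 ≈ -0.045455)
J*(10 + m(2)) = -(10 + 2*2)/22 = -(10 + 4)/22 = -1/22*14 = -7/11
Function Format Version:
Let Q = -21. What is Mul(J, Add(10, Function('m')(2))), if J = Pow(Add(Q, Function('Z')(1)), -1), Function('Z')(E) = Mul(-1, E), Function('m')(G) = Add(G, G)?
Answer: Rational(-7, 11) ≈ -0.63636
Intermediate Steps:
Function('m')(G) = Mul(2, G)
J = Rational(-1, 22) (J = Pow(Add(-21, Mul(-1, 1)), -1) = Pow(Add(-21, -1), -1) = Pow(-22, -1) = Rational(-1, 22) ≈ -0.045455)
Mul(J, Add(10, Function('m')(2))) = Mul(Rational(-1, 22), Add(10, Mul(2, 2))) = Mul(Rational(-1, 22), Add(10, 4)) = Mul(Rational(-1, 22), 14) = Rational(-7, 11)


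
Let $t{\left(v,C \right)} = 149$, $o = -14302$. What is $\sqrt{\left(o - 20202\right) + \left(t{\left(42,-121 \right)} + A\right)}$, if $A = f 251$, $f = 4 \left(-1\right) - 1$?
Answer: $i \sqrt{35610} \approx 188.71 i$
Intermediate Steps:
$f = -5$ ($f = -4 - 1 = -5$)
$A = -1255$ ($A = \left(-5\right) 251 = -1255$)
$\sqrt{\left(o - 20202\right) + \left(t{\left(42,-121 \right)} + A\right)} = \sqrt{\left(-14302 - 20202\right) + \left(149 - 1255\right)} = \sqrt{-34504 - 1106} = \sqrt{-35610} = i \sqrt{35610}$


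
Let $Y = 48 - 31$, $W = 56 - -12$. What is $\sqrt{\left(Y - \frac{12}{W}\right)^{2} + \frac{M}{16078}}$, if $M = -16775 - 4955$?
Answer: $\frac{\sqrt{5260866776301}}{136663} \approx 16.783$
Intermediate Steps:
$W = 68$ ($W = 56 + 12 = 68$)
$M = -21730$
$Y = 17$
$\sqrt{\left(Y - \frac{12}{W}\right)^{2} + \frac{M}{16078}} = \sqrt{\left(17 - \frac{12}{68}\right)^{2} - \frac{21730}{16078}} = \sqrt{\left(17 - \frac{3}{17}\right)^{2} - \frac{10865}{8039}} = \sqrt{\left(\frac{286}{17}\right)^{2} - \frac{10865}{8039}} = \sqrt{\frac{81796}{289} - \frac{10865}{8039}} = \sqrt{\frac{654418059}{2323271}} = \frac{\sqrt{5260866776301}}{136663}$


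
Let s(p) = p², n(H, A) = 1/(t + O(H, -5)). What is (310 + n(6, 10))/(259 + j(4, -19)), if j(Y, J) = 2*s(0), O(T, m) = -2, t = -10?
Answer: 3719/3108 ≈ 1.1966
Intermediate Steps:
n(H, A) = -1/12 (n(H, A) = 1/(-10 - 2) = 1/(-12) = -1/12)
j(Y, J) = 0 (j(Y, J) = 2*0² = 2*0 = 0)
(310 + n(6, 10))/(259 + j(4, -19)) = (310 - 1/12)/(259 + 0) = (3719/12)/259 = (3719/12)*(1/259) = 3719/3108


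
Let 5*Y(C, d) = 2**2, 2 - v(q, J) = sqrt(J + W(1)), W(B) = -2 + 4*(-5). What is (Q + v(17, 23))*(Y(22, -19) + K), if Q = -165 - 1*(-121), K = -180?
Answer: 38528/5 ≈ 7705.6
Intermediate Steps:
W(B) = -22 (W(B) = -2 - 20 = -22)
v(q, J) = 2 - sqrt(-22 + J) (v(q, J) = 2 - sqrt(J - 22) = 2 - sqrt(-22 + J))
Q = -44 (Q = -165 + 121 = -44)
Y(C, d) = 4/5 (Y(C, d) = (1/5)*2**2 = (1/5)*4 = 4/5)
(Q + v(17, 23))*(Y(22, -19) + K) = (-44 + (2 - sqrt(-22 + 23)))*(4/5 - 180) = (-44 + (2 - sqrt(1)))*(-896/5) = (-44 + (2 - 1*1))*(-896/5) = (-44 + (2 - 1))*(-896/5) = (-44 + 1)*(-896/5) = -43*(-896/5) = 38528/5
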